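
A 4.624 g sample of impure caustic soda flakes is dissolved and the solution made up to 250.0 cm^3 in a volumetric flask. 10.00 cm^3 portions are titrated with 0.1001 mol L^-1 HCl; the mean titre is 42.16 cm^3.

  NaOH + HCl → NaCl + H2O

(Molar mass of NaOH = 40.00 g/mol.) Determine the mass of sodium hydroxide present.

4.220 g

n(HCl) per titration = 0.04216 × 0.1001 = 4.220 × 10^-3 mol
n(NaOH) in each aliquot = 4.220 × 10^-3 mol (1:1 ratio)
n(NaOH) in the whole flask = 4.220 × 10^-3 × 250.0/10.00 = 0.1055 mol
mass of NaOH = 0.1055 × 40.00 = 4.220 g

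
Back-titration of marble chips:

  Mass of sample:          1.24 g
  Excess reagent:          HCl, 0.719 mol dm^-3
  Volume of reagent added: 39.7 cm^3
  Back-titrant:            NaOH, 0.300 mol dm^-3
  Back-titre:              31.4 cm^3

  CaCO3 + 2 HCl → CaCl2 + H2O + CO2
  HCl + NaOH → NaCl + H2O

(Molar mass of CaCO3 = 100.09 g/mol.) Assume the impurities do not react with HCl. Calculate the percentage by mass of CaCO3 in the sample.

77.2 %

n(HCl) added = 0.0397 × 0.719 = 0.0285 mol
n(NaOH) used in back-titration = 0.0314 × 0.300 = 9.42 × 10^-3 mol
n(HCl) left over = 9.42 × 10^-3 mol (1:1 ratio)
n(HCl) consumed by analyte = 0.0285 − 9.42 × 10^-3 = 0.0191 mol
From the 1:2 ratio, n(CaCO3) = 1/2 × 0.0191 = 9.56 × 10^-3 mol
mass of CaCO3 = 9.56 × 10^-3 × 100.09 = 0.957 g
% CaCO3 = 0.957 / 1.24 × 100 = 77.2 %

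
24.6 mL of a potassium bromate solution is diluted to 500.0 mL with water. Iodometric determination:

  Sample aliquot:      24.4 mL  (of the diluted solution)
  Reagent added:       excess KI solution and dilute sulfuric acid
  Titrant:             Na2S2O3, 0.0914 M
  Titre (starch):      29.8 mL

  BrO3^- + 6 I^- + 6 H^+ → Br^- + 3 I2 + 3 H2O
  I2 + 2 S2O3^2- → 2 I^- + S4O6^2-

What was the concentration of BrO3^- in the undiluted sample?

n(S2O3^2-) = 0.0298 × 0.0914 = 2.72 × 10^-3 mol
n(I2) = n(S2O3^2-)/2 = 1.36 × 10^-3 mol
From the 1:3 ratio, n(BrO3^-) in the aliquot = 1/3 × 1.36 × 10^-3 = 4.54 × 10^-4 mol
[BrO3^-]_dilute = 4.54 × 10^-4 / 0.0244 = 0.0186 mol/L
[BrO3^-]_original = 0.0186 × 500.0/24.6 = 0.378 mol/L

0.378 M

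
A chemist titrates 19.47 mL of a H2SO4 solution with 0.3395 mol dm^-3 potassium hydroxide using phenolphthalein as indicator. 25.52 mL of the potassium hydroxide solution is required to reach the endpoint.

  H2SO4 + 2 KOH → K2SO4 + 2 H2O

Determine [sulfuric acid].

0.2225 mol/L

n(KOH) = 0.02552 L × 0.3395 mol/L = 8.664 × 10^-3 mol
From the 1:2 mole ratio, n(H2SO4) = 1/2 × 8.664 × 10^-3 = 4.332 × 10^-3 mol
[H2SO4] = 4.332 × 10^-3 mol / 0.01947 L = 0.2225 mol/L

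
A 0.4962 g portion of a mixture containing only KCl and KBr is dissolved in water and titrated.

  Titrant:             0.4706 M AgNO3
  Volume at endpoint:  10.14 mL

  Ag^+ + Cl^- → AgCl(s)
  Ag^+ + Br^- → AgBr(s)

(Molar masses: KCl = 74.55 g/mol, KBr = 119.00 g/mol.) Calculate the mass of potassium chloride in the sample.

0.1202 g

n(AgNO3) = 0.01014 × 0.4706 = 4.772 × 10^-3 mol
Let x = n(KCl), y = n(KBr).
Titrant: 1x + 1y = 4.772 × 10^-3;  mass: 74.55x + 119.00y = 0.4962
Solving, x = 1.612 × 10^-3 mol, y = 3.160 × 10^-3 mol
mass of KCl = 1.612 × 10^-3 × 74.55 = 0.1202 g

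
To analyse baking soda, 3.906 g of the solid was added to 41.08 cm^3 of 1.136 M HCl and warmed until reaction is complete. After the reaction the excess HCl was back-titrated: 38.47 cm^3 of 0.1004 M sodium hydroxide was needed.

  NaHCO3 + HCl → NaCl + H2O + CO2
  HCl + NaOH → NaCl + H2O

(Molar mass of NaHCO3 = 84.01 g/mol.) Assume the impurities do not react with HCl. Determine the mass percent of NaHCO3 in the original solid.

n(HCl) added = 0.04108 × 1.136 = 0.04667 mol
n(NaOH) used in back-titration = 0.03847 × 0.1004 = 3.862 × 10^-3 mol
n(HCl) left over = 3.862 × 10^-3 mol (1:1 ratio)
n(HCl) consumed by analyte = 0.04667 − 3.862 × 10^-3 = 0.04280 mol
n(NaHCO3) = 0.04280 mol (1:1 ratio)
mass of NaHCO3 = 0.04280 × 84.01 = 3.596 g
% NaHCO3 = 3.596 / 3.906 × 100 = 92.06 %

92.06 %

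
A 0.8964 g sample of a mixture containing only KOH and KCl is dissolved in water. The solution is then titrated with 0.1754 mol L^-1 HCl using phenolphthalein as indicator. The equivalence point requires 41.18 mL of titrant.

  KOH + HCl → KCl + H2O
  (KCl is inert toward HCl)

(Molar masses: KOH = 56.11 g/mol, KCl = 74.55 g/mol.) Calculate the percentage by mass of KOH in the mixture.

45.21 %

n(HCl) = 0.04118 × 0.1754 = 7.223 × 10^-3 mol
Let x = n(KOH), y = n(KCl).
Titrant: 1x = 7.223 × 10^-3;  mass: 56.11x + 74.55y = 0.8964
Solving, x = 7.223 × 10^-3 mol, y = 6.588 × 10^-3 mol
mass of KOH = 7.223 × 10^-3 × 56.11 = 0.4053 g
% KOH = 0.4053 / 0.8964 × 100 = 45.21 %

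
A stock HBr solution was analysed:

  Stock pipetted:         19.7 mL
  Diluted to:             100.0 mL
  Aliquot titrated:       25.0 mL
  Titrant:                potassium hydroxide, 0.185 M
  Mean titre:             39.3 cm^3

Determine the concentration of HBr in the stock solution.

1.48 M

HBr + KOH → KBr + H2O
n(KOH) = 0.0393 × 0.185 = 7.27 × 10^-3 mol
n(HBr) in the aliquot = 7.27 × 10^-3 mol (1:1 ratio)
[HBr]_dilute = 7.27 × 10^-3 / 0.0250 = 0.291 mol/L
Dilution factor = 100.0 / 19.7 = 5.076
[HBr]_stock = 0.291 × 5.076 = 1.48 mol/L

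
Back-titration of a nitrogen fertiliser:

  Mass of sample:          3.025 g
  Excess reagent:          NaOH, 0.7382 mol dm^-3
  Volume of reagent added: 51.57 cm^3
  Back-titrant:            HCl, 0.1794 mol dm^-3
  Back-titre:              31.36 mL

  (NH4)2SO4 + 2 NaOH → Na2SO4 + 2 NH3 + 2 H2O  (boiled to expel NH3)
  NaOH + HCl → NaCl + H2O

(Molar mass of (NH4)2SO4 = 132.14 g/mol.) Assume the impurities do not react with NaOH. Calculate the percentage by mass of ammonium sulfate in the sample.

n(NaOH) added = 0.05157 × 0.7382 = 0.03807 mol
n(HCl) used in back-titration = 0.03136 × 0.1794 = 5.626 × 10^-3 mol
n(NaOH) left over = 5.626 × 10^-3 mol (1:1 ratio)
n(NaOH) consumed by analyte = 0.03807 − 5.626 × 10^-3 = 0.03244 mol
From the 1:2 ratio, n((NH4)2SO4) = 1/2 × 0.03244 = 0.01622 mol
mass of (NH4)2SO4 = 0.01622 × 132.14 = 2.144 g
% (NH4)2SO4 = 2.144 / 3.025 × 100 = 70.86 %

70.86 %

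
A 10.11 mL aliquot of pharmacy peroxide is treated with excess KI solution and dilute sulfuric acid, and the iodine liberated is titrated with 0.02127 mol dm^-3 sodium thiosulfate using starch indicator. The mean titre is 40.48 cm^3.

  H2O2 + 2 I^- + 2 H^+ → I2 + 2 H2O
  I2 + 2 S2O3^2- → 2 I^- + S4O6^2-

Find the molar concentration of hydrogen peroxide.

n(S2O3^2-) = 0.04048 × 0.02127 = 8.610 × 10^-4 mol
n(I2) = n(S2O3^2-)/2 = 4.305 × 10^-4 mol
n(H2O2) in the aliquot = 4.305 × 10^-4 mol (1:1 ratio)
[H2O2] = 4.305 × 10^-4 / 0.01011 = 0.04258 mol/L

0.04258 mol/L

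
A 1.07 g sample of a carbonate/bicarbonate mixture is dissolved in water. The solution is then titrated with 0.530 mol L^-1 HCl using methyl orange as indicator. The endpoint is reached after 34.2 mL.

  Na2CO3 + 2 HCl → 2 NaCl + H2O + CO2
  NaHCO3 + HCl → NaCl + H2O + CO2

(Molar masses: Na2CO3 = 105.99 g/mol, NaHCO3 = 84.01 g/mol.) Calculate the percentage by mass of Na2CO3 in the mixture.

72.3 %

n(HCl) = 0.0342 × 0.530 = 0.0181 mol
Let x = n(Na2CO3), y = n(NaHCO3).
Titrant: 2x + 1y = 0.0181;  mass: 105.99x + 84.01y = 1.07
Solving, x = 7.30 × 10^-3 mol, y = 3.53 × 10^-3 mol
mass of Na2CO3 = 7.30 × 10^-3 × 105.99 = 0.774 g
% Na2CO3 = 0.774 / 1.07 × 100 = 72.3 %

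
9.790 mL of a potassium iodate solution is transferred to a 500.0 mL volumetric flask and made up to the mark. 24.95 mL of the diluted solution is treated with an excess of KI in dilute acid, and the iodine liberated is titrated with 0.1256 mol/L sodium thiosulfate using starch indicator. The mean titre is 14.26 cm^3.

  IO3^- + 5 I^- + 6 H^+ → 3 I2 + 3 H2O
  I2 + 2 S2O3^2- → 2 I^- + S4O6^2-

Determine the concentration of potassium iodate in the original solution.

0.6110 mol/L

n(S2O3^2-) = 0.01426 × 0.1256 = 1.791 × 10^-3 mol
n(I2) = n(S2O3^2-)/2 = 8.955 × 10^-4 mol
From the 1:3 ratio, n(IO3^-) in the aliquot = 1/3 × 8.955 × 10^-4 = 2.985 × 10^-4 mol
[IO3^-]_dilute = 2.985 × 10^-4 / 0.02495 = 0.01196 mol/L
[IO3^-]_original = 0.01196 × 500.0/9.790 = 0.6110 mol/L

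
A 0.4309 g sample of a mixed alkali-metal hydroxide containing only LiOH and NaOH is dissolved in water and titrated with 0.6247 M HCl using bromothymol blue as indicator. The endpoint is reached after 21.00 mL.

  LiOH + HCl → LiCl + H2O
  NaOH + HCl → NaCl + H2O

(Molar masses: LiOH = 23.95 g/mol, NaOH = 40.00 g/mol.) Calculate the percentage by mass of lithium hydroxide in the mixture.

n(HCl) = 0.02100 × 0.6247 = 0.01312 mol
Let x = n(LiOH), y = n(NaOH).
Titrant: 1x + 1y = 0.01312;  mass: 23.95x + 40.00y = 0.4309
Solving, x = 5.847 × 10^-3 mol, y = 7.271 × 10^-3 mol
mass of LiOH = 5.847 × 10^-3 × 23.95 = 0.1400 g
% LiOH = 0.1400 / 0.4309 × 100 = 32.50 %

32.50 %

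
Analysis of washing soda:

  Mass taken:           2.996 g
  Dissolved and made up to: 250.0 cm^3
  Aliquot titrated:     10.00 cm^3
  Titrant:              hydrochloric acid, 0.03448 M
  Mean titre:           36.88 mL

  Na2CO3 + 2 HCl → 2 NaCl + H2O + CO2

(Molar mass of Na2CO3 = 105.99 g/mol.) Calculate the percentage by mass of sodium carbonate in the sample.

56.23 %

n(HCl) per titration = 0.03688 × 0.03448 = 1.272 × 10^-3 mol
From the 1:2 ratio, n(Na2CO3) in each aliquot = 1/2 × 1.272 × 10^-3 = 6.358 × 10^-4 mol
n(Na2CO3) in the whole flask = 6.358 × 10^-4 × 250.0/10.00 = 0.01590 mol
mass of Na2CO3 = 0.01590 × 105.99 = 1.685 g
% Na2CO3 = 1.685 / 2.996 × 100 = 56.23 %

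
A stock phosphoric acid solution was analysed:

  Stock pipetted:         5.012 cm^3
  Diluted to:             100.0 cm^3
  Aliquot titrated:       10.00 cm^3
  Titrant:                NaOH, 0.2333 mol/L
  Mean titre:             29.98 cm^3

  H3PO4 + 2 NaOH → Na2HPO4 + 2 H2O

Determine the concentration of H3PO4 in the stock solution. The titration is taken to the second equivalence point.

n(NaOH) = 0.02998 × 0.2333 = 6.994 × 10^-3 mol
From the 1:2 ratio, n(H3PO4) in the aliquot = 1/2 × 6.994 × 10^-3 = 3.497 × 10^-3 mol
[H3PO4]_dilute = 3.497 × 10^-3 / 0.01000 = 0.3497 mol/L
Dilution factor = 100.0 / 5.012 = 19.95
[H3PO4]_stock = 0.3497 × 19.95 = 6.978 mol/L

6.978 mol/L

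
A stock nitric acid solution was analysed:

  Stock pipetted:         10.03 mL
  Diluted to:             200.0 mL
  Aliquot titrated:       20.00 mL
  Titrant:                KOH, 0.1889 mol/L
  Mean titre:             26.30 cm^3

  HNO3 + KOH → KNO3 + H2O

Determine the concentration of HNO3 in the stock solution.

n(KOH) = 0.02630 × 0.1889 = 4.968 × 10^-3 mol
n(HNO3) in the aliquot = 4.968 × 10^-3 mol (1:1 ratio)
[HNO3]_dilute = 4.968 × 10^-3 / 0.02000 = 0.2484 mol/L
Dilution factor = 200.0 / 10.03 = 19.94
[HNO3]_stock = 0.2484 × 19.94 = 4.953 mol/L

4.953 mol/L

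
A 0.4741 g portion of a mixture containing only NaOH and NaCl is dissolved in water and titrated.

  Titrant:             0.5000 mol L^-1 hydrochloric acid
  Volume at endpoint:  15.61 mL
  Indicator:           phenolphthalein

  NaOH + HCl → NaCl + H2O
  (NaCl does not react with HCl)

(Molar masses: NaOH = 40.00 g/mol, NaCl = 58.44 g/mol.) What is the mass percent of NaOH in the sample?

n(HCl) = 0.01561 × 0.5000 = 7.805 × 10^-3 mol
Let x = n(NaOH), y = n(NaCl).
Titrant: 1x = 7.805 × 10^-3;  mass: 40.00x + 58.44y = 0.4741
Solving, x = 7.805 × 10^-3 mol, y = 2.770 × 10^-3 mol
mass of NaOH = 7.805 × 10^-3 × 40.00 = 0.3122 g
% NaOH = 0.3122 / 0.4741 × 100 = 65.85 %

65.85 %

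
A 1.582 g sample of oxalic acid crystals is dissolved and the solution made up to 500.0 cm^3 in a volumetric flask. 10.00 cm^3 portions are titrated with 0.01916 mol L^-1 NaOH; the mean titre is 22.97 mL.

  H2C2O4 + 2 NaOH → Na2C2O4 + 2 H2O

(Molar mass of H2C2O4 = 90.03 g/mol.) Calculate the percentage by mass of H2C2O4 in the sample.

n(NaOH) per titration = 0.02297 × 0.01916 = 4.401 × 10^-4 mol
From the 1:2 ratio, n(H2C2O4) in each aliquot = 1/2 × 4.401 × 10^-4 = 2.201 × 10^-4 mol
n(H2C2O4) in the whole flask = 2.201 × 10^-4 × 500.0/10.00 = 0.01100 mol
mass of H2C2O4 = 0.01100 × 90.03 = 0.9906 g
% H2C2O4 = 0.9906 / 1.582 × 100 = 62.61 %

62.61 %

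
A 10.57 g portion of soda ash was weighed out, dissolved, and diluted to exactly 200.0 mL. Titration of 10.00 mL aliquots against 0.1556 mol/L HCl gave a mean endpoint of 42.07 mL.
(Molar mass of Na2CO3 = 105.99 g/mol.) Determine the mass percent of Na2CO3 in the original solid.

Na2CO3 + 2 HCl → 2 NaCl + H2O + CO2
n(HCl) per titration = 0.04207 × 0.1556 = 6.546 × 10^-3 mol
From the 1:2 ratio, n(Na2CO3) in each aliquot = 1/2 × 6.546 × 10^-3 = 3.273 × 10^-3 mol
n(Na2CO3) in the whole flask = 3.273 × 10^-3 × 200.0/10.00 = 0.06546 mol
mass of Na2CO3 = 0.06546 × 105.99 = 6.938 g
% Na2CO3 = 6.938 / 10.57 × 100 = 65.64 %

65.64 %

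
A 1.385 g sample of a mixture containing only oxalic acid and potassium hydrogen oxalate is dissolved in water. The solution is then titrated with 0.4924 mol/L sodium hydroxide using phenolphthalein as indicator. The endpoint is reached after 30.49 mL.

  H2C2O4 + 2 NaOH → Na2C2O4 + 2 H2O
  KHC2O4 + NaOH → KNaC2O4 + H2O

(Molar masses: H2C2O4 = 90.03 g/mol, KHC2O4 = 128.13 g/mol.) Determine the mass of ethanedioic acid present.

n(NaOH) = 0.03049 × 0.4924 = 0.01501 mol
Let x = n(H2C2O4), y = n(KHC2O4).
Titrant: 2x + 1y = 0.01501;  mass: 90.03x + 128.13y = 1.385
Solving, x = 3.240 × 10^-3 mol, y = 8.532 × 10^-3 mol
mass of H2C2O4 = 3.240 × 10^-3 × 90.03 = 0.2917 g

0.2917 g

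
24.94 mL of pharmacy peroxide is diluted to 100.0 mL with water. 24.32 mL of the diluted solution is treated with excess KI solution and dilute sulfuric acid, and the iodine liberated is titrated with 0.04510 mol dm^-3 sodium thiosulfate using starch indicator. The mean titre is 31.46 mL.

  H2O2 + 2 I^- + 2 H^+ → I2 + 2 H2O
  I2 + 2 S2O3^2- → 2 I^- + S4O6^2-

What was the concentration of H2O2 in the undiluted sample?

n(S2O3^2-) = 0.03146 × 0.04510 = 1.419 × 10^-3 mol
n(I2) = n(S2O3^2-)/2 = 7.094 × 10^-4 mol
n(H2O2) in the aliquot = 7.094 × 10^-4 mol (1:1 ratio)
[H2O2]_dilute = 7.094 × 10^-4 / 0.02432 = 0.02917 mol/L
[H2O2]_original = 0.02917 × 100.0/24.94 = 0.1170 mol/L

0.1170 mol/L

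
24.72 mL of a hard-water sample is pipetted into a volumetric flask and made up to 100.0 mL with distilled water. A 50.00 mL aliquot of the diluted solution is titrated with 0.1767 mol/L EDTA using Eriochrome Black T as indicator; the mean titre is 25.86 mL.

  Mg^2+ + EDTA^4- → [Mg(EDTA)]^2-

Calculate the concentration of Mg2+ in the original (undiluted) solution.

n(EDTA) = 0.02586 × 0.1767 = 4.569 × 10^-3 mol
n(Mg2+) in the aliquot = 4.569 × 10^-3 mol (1:1 ratio)
[Mg2+]_dilute = 4.569 × 10^-3 / 0.05000 = 0.09139 mol/L
Dilution factor = 100.0 / 24.72 = 4.045
[Mg2+]_stock = 0.09139 × 4.045 = 0.3697 mol/L

0.3697 mol/L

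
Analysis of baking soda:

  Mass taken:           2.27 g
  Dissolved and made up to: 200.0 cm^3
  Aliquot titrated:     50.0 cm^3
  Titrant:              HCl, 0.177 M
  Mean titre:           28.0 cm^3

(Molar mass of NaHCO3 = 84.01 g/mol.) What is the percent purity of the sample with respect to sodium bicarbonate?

73.4 %

NaHCO3 + HCl → NaCl + H2O + CO2
n(HCl) per titration = 0.0280 × 0.177 = 4.96 × 10^-3 mol
n(NaHCO3) in each aliquot = 4.96 × 10^-3 mol (1:1 ratio)
n(NaHCO3) in the whole flask = 4.96 × 10^-3 × 200.0/50.0 = 0.0198 mol
mass of NaHCO3 = 0.0198 × 84.01 = 1.67 g
% NaHCO3 = 1.67 / 2.27 × 100 = 73.4 %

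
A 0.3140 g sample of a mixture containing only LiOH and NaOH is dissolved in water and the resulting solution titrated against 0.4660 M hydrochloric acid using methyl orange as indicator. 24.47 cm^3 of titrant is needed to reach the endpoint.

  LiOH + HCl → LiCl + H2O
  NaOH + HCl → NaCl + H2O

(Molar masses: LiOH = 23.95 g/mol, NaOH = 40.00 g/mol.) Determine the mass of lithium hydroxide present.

n(HCl) = 0.02447 × 0.4660 = 0.01140 mol
Let x = n(LiOH), y = n(NaOH).
Titrant: 1x + 1y = 0.01140;  mass: 23.95x + 40.00y = 0.3140
Solving, x = 8.855 × 10^-3 mol, y = 2.548 × 10^-3 mol
mass of LiOH = 8.855 × 10^-3 × 23.95 = 0.2121 g

0.2121 g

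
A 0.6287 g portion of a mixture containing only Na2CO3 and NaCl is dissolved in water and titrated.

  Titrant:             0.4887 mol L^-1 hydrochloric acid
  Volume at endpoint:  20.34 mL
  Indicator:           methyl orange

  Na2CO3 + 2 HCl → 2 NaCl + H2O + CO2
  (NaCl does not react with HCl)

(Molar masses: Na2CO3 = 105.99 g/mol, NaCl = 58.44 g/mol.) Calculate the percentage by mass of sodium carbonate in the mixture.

83.79 %

n(HCl) = 0.02034 × 0.4887 = 9.940 × 10^-3 mol
Let x = n(Na2CO3), y = n(NaCl).
Titrant: 2x = 9.940 × 10^-3;  mass: 105.99x + 58.44y = 0.6287
Solving, x = 4.970 × 10^-3 mol, y = 1.744 × 10^-3 mol
mass of Na2CO3 = 4.970 × 10^-3 × 105.99 = 0.5268 g
% Na2CO3 = 0.5268 / 0.6287 × 100 = 83.79 %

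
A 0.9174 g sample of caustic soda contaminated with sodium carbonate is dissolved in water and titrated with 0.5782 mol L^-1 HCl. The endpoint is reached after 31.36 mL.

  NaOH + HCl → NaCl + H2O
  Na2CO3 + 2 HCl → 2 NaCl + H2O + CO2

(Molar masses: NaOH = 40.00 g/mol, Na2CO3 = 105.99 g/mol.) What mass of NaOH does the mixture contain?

0.1340 g

n(HCl) = 0.03136 × 0.5782 = 0.01813 mol
Let x = n(NaOH), y = n(Na2CO3).
Titrant: 1x + 2y = 0.01813;  mass: 40.00x + 105.99y = 0.9174
Solving, x = 3.349 × 10^-3 mol, y = 7.392 × 10^-3 mol
mass of NaOH = 3.349 × 10^-3 × 40.00 = 0.1340 g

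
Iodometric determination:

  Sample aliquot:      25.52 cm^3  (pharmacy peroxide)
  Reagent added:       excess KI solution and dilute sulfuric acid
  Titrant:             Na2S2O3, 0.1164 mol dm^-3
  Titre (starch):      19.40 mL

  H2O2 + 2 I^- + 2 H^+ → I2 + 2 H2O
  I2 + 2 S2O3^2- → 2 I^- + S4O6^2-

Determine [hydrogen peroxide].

0.04424 mol/L

n(S2O3^2-) = 0.01940 × 0.1164 = 2.258 × 10^-3 mol
n(I2) = n(S2O3^2-)/2 = 1.129 × 10^-3 mol
n(H2O2) in the aliquot = 1.129 × 10^-3 mol (1:1 ratio)
[H2O2] = 1.129 × 10^-3 / 0.02552 = 0.04424 mol/L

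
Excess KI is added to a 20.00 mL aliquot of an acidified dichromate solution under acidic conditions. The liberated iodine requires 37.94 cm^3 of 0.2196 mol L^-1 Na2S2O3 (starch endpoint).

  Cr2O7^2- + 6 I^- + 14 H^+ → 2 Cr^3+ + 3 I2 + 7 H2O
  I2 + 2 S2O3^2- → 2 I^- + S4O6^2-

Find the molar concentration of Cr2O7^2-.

n(S2O3^2-) = 0.03794 × 0.2196 = 8.332 × 10^-3 mol
n(I2) = n(S2O3^2-)/2 = 4.166 × 10^-3 mol
From the 1:3 ratio, n(Cr2O7^2-) in the aliquot = 1/3 × 4.166 × 10^-3 = 1.389 × 10^-3 mol
[Cr2O7^2-] = 1.389 × 10^-3 / 0.02000 = 0.06943 mol/L

0.06943 mol/L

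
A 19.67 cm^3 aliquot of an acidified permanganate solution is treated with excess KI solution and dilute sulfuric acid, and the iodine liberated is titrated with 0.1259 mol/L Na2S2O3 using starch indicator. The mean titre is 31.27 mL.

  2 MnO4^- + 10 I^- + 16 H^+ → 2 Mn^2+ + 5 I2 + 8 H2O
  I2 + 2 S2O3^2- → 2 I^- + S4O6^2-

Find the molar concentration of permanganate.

n(S2O3^2-) = 0.03127 × 0.1259 = 3.937 × 10^-3 mol
n(I2) = n(S2O3^2-)/2 = 1.968 × 10^-3 mol
From the 2:5 ratio, n(MnO4^-) in the aliquot = 2/5 × 1.968 × 10^-3 = 7.874 × 10^-4 mol
[MnO4^-] = 7.874 × 10^-4 / 0.01967 = 0.04003 mol/L

0.04003 mol/L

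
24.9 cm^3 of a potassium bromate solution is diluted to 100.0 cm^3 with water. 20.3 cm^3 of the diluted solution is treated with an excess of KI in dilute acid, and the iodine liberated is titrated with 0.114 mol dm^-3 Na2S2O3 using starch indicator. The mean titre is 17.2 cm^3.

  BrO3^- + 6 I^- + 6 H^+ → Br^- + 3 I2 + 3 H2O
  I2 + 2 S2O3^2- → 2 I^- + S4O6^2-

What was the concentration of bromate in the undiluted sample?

n(S2O3^2-) = 0.0172 × 0.114 = 1.96 × 10^-3 mol
n(I2) = n(S2O3^2-)/2 = 9.80 × 10^-4 mol
From the 1:3 ratio, n(BrO3^-) in the aliquot = 1/3 × 9.80 × 10^-4 = 3.27 × 10^-4 mol
[BrO3^-]_dilute = 3.27 × 10^-4 / 0.0203 = 0.0161 mol/L
[BrO3^-]_original = 0.0161 × 100.0/24.9 = 0.0647 mol/L

0.0647 mol/L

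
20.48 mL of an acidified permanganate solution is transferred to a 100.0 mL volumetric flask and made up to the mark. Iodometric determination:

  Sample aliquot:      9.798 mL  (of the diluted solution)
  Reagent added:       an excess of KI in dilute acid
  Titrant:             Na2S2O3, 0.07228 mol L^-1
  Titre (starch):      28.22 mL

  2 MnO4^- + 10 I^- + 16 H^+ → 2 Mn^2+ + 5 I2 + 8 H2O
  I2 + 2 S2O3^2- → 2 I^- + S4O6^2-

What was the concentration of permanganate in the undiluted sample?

n(S2O3^2-) = 0.02822 × 0.07228 = 2.040 × 10^-3 mol
n(I2) = n(S2O3^2-)/2 = 1.020 × 10^-3 mol
From the 2:5 ratio, n(MnO4^-) in the aliquot = 2/5 × 1.020 × 10^-3 = 4.079 × 10^-4 mol
[MnO4^-]_dilute = 4.079 × 10^-4 / 0.009798 = 0.04164 mol/L
[MnO4^-]_original = 0.04164 × 100.0/20.48 = 0.2033 mol/L

0.2033 mol/L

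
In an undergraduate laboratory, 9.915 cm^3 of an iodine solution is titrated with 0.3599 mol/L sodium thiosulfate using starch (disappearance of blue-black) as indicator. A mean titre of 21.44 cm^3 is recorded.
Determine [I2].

0.3891 mol/L

I2 + 2 S2O3^2- → 2 I^- + S4O6^2-
n(Na2S2O3) = 0.02144 L × 0.3599 mol/L = 7.716 × 10^-3 mol
From the 1:2 mole ratio, n(I2) = 1/2 × 7.716 × 10^-3 = 3.858 × 10^-3 mol
[I2] = 3.858 × 10^-3 mol / 0.009915 L = 0.3891 mol/L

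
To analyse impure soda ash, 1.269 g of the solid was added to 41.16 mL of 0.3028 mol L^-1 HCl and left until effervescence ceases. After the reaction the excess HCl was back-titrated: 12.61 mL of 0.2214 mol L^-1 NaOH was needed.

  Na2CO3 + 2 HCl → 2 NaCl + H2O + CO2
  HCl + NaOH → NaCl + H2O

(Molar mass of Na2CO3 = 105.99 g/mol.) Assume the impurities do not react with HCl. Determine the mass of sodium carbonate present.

n(HCl) added = 0.04116 × 0.3028 = 0.01246 mol
n(NaOH) used in back-titration = 0.01261 × 0.2214 = 2.792 × 10^-3 mol
n(HCl) left over = 2.792 × 10^-3 mol (1:1 ratio)
n(HCl) consumed by analyte = 0.01246 − 2.792 × 10^-3 = 9.671 × 10^-3 mol
From the 1:2 ratio, n(Na2CO3) = 1/2 × 9.671 × 10^-3 = 4.836 × 10^-3 mol
mass of Na2CO3 = 4.836 × 10^-3 × 105.99 = 0.5125 g

0.5125 g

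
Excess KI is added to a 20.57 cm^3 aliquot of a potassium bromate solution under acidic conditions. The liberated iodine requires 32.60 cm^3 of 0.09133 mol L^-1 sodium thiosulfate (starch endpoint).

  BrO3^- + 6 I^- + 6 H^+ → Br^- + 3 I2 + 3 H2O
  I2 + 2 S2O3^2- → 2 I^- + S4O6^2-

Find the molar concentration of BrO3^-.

0.02412 mol/L

n(S2O3^2-) = 0.03260 × 0.09133 = 2.977 × 10^-3 mol
n(I2) = n(S2O3^2-)/2 = 1.489 × 10^-3 mol
From the 1:3 ratio, n(BrO3^-) in the aliquot = 1/3 × 1.489 × 10^-3 = 4.962 × 10^-4 mol
[BrO3^-] = 4.962 × 10^-4 / 0.02057 = 0.02412 mol/L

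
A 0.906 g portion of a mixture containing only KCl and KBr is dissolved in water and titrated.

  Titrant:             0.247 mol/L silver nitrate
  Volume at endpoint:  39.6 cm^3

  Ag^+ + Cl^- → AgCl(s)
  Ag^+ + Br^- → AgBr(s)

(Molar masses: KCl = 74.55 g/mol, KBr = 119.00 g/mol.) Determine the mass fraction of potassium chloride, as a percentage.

47.8 %

n(AgNO3) = 0.0396 × 0.247 = 9.78 × 10^-3 mol
Let x = n(KCl), y = n(KBr).
Titrant: 1x + 1y = 9.78 × 10^-3;  mass: 74.55x + 119.00y = 0.906
Solving, x = 5.80 × 10^-3 mol, y = 3.98 × 10^-3 mol
mass of KCl = 5.80 × 10^-3 × 74.55 = 0.433 g
% KCl = 0.433 / 0.906 × 100 = 47.8 %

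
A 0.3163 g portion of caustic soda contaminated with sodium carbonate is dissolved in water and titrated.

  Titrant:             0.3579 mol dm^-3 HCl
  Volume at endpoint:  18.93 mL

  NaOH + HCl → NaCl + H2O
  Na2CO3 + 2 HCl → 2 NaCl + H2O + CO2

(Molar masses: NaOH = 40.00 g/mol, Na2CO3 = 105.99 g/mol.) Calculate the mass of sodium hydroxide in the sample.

n(HCl) = 0.01893 × 0.3579 = 6.775 × 10^-3 mol
Let x = n(NaOH), y = n(Na2CO3).
Titrant: 1x + 2y = 6.775 × 10^-3;  mass: 40.00x + 105.99y = 0.3163
Solving, x = 3.289 × 10^-3 mol, y = 1.743 × 10^-3 mol
mass of NaOH = 3.289 × 10^-3 × 40.00 = 0.1316 g

0.1316 g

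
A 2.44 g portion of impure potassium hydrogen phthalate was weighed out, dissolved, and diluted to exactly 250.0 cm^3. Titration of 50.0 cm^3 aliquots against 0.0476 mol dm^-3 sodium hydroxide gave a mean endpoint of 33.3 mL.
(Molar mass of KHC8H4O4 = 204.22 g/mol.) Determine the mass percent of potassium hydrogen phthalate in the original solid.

KHC8H4O4 + NaOH → KNaC8H4O4 + H2O
n(NaOH) per titration = 0.0333 × 0.0476 = 1.59 × 10^-3 mol
n(KHC8H4O4) in each aliquot = 1.59 × 10^-3 mol (1:1 ratio)
n(KHC8H4O4) in the whole flask = 1.59 × 10^-3 × 250.0/50.0 = 7.93 × 10^-3 mol
mass of KHC8H4O4 = 7.93 × 10^-3 × 204.22 = 1.62 g
% KHC8H4O4 = 1.62 / 2.44 × 100 = 66.3 %

66.3 %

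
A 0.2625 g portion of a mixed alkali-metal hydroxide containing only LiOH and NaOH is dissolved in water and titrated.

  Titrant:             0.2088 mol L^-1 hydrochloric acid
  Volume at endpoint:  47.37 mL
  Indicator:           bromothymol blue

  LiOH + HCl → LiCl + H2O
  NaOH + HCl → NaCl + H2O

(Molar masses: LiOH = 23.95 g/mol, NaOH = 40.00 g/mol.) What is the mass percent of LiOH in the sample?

75.68 %

n(HCl) = 0.04737 × 0.2088 = 9.891 × 10^-3 mol
Let x = n(LiOH), y = n(NaOH).
Titrant: 1x + 1y = 9.891 × 10^-3;  mass: 23.95x + 40.00y = 0.2625
Solving, x = 8.295 × 10^-3 mol, y = 1.596 × 10^-3 mol
mass of LiOH = 8.295 × 10^-3 × 23.95 = 0.1987 g
% LiOH = 0.1987 / 0.2625 × 100 = 75.68 %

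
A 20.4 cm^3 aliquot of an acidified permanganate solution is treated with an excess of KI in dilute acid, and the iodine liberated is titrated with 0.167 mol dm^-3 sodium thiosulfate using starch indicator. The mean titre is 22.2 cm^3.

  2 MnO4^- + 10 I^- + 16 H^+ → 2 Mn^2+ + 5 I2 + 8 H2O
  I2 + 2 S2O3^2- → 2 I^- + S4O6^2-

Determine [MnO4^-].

0.0363 mol/L

n(S2O3^2-) = 0.0222 × 0.167 = 3.71 × 10^-3 mol
n(I2) = n(S2O3^2-)/2 = 1.85 × 10^-3 mol
From the 2:5 ratio, n(MnO4^-) in the aliquot = 2/5 × 1.85 × 10^-3 = 7.41 × 10^-4 mol
[MnO4^-] = 7.41 × 10^-4 / 0.0204 = 0.0363 mol/L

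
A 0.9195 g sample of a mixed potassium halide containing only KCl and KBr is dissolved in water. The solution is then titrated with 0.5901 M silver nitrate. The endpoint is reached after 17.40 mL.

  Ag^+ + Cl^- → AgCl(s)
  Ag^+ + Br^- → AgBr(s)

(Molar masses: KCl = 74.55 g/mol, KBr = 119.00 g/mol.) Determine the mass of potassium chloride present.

n(AgNO3) = 0.01740 × 0.5901 = 0.01027 mol
Let x = n(KCl), y = n(KBr).
Titrant: 1x + 1y = 0.01027;  mass: 74.55x + 119.00y = 0.9195
Solving, x = 6.802 × 10^-3 mol, y = 3.465 × 10^-3 mol
mass of KCl = 6.802 × 10^-3 × 74.55 = 0.5071 g

0.5071 g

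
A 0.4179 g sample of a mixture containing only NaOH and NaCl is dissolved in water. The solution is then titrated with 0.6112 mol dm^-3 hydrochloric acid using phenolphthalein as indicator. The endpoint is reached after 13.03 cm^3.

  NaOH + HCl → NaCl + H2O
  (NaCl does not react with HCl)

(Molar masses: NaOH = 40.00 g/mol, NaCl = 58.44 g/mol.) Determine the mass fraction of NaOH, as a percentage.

n(HCl) = 0.01303 × 0.6112 = 7.964 × 10^-3 mol
Let x = n(NaOH), y = n(NaCl).
Titrant: 1x = 7.964 × 10^-3;  mass: 40.00x + 58.44y = 0.4179
Solving, x = 7.964 × 10^-3 mol, y = 1.700 × 10^-3 mol
mass of NaOH = 7.964 × 10^-3 × 40.00 = 0.3186 g
% NaOH = 0.3186 / 0.4179 × 100 = 76.23 %

76.23 %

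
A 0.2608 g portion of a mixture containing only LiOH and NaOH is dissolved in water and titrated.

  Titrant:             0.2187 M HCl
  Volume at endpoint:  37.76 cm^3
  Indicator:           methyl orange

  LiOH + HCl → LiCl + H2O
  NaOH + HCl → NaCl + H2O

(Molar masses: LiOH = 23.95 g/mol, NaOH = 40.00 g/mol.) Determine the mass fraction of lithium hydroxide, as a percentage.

39.78 %

n(HCl) = 0.03776 × 0.2187 = 8.258 × 10^-3 mol
Let x = n(LiOH), y = n(NaOH).
Titrant: 1x + 1y = 8.258 × 10^-3;  mass: 23.95x + 40.00y = 0.2608
Solving, x = 4.332 × 10^-3 mol, y = 3.926 × 10^-3 mol
mass of LiOH = 4.332 × 10^-3 × 23.95 = 0.1037 g
% LiOH = 0.1037 / 0.2608 × 100 = 39.78 %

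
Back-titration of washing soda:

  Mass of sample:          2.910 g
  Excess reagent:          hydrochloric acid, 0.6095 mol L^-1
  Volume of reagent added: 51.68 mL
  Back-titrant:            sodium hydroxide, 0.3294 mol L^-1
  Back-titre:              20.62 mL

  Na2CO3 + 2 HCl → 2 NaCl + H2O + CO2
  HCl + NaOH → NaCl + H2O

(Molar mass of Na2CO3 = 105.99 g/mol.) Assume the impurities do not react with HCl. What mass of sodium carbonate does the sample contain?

1.309 g

n(HCl) added = 0.05168 × 0.6095 = 0.03150 mol
n(NaOH) used in back-titration = 0.02062 × 0.3294 = 6.792 × 10^-3 mol
n(HCl) left over = 6.792 × 10^-3 mol (1:1 ratio)
n(HCl) consumed by analyte = 0.03150 − 6.792 × 10^-3 = 0.02471 mol
From the 1:2 ratio, n(Na2CO3) = 1/2 × 0.02471 = 0.01235 mol
mass of Na2CO3 = 0.01235 × 105.99 = 1.309 g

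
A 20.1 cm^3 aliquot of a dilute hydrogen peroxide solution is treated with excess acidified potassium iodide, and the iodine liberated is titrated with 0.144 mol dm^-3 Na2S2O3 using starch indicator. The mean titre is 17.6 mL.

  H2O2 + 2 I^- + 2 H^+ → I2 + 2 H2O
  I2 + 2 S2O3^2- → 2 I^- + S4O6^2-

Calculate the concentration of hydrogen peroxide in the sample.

0.0630 mol/L

n(S2O3^2-) = 0.0176 × 0.144 = 2.53 × 10^-3 mol
n(I2) = n(S2O3^2-)/2 = 1.27 × 10^-3 mol
n(H2O2) in the aliquot = 1.27 × 10^-3 mol (1:1 ratio)
[H2O2] = 1.27 × 10^-3 / 0.0201 = 0.0630 mol/L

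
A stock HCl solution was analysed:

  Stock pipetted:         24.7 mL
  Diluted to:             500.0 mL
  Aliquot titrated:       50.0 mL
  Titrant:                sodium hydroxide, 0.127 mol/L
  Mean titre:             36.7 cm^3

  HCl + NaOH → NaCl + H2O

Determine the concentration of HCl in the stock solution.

n(NaOH) = 0.0367 × 0.127 = 4.66 × 10^-3 mol
n(HCl) in the aliquot = 4.66 × 10^-3 mol (1:1 ratio)
[HCl]_dilute = 4.66 × 10^-3 / 0.0500 = 0.0932 mol/L
Dilution factor = 500.0 / 24.7 = 20.24
[HCl]_stock = 0.0932 × 20.24 = 1.89 mol/L

1.89 mol/L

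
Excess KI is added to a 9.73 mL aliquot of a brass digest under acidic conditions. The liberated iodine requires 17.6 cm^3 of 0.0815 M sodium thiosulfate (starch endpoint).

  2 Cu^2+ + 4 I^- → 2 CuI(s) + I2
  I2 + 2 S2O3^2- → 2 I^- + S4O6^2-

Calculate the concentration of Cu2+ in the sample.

n(S2O3^2-) = 0.0176 × 0.0815 = 1.43 × 10^-3 mol
n(I2) = n(S2O3^2-)/2 = 7.17 × 10^-4 mol
From the 2:1 ratio, n(Cu2+) in the aliquot = 2/1 × 7.17 × 10^-4 = 1.43 × 10^-3 mol
[Cu2+] = 1.43 × 10^-3 / 0.00973 = 0.147 mol/L

0.147 M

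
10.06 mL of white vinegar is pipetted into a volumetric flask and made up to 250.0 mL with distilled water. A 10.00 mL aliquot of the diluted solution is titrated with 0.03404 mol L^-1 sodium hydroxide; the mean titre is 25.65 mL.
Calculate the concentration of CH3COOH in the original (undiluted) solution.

2.170 mol/L

CH3COOH + NaOH → CH3COONa + H2O
n(NaOH) = 0.02565 × 0.03404 = 8.731 × 10^-4 mol
n(CH3COOH) in the aliquot = 8.731 × 10^-4 mol (1:1 ratio)
[CH3COOH]_dilute = 8.731 × 10^-4 / 0.01000 = 0.08731 mol/L
Dilution factor = 250.0 / 10.06 = 24.85
[CH3COOH]_stock = 0.08731 × 24.85 = 2.170 mol/L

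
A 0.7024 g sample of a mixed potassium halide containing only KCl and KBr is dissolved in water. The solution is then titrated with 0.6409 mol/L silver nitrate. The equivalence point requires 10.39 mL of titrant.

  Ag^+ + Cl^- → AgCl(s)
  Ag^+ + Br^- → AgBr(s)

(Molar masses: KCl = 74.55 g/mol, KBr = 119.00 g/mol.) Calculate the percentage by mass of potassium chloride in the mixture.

n(AgNO3) = 0.01039 × 0.6409 = 6.659 × 10^-3 mol
Let x = n(KCl), y = n(KBr).
Titrant: 1x + 1y = 6.659 × 10^-3;  mass: 74.55x + 119.00y = 0.7024
Solving, x = 2.025 × 10^-3 mol, y = 4.634 × 10^-3 mol
mass of KCl = 2.025 × 10^-3 × 74.55 = 0.1510 g
% KCl = 0.1510 / 0.7024 × 100 = 21.49 %

21.49 %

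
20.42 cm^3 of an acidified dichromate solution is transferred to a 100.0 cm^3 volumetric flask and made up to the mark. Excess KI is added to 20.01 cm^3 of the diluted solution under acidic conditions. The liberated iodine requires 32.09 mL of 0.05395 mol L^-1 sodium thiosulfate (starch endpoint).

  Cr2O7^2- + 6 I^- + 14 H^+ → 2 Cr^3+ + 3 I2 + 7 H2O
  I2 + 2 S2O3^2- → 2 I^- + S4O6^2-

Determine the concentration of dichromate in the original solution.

0.07062 mol/L

n(S2O3^2-) = 0.03209 × 0.05395 = 1.731 × 10^-3 mol
n(I2) = n(S2O3^2-)/2 = 8.656 × 10^-4 mol
From the 1:3 ratio, n(Cr2O7^2-) in the aliquot = 1/3 × 8.656 × 10^-4 = 2.885 × 10^-4 mol
[Cr2O7^2-]_dilute = 2.885 × 10^-4 / 0.02001 = 0.01442 mol/L
[Cr2O7^2-]_original = 0.01442 × 100.0/20.42 = 0.07062 mol/L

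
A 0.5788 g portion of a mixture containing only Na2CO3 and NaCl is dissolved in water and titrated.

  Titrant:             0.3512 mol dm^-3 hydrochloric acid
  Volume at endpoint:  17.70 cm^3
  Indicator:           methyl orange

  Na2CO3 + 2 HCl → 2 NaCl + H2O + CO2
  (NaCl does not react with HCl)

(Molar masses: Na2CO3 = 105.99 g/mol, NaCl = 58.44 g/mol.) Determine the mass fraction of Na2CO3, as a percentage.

56.92 %

n(HCl) = 0.01770 × 0.3512 = 6.216 × 10^-3 mol
Let x = n(Na2CO3), y = n(NaCl).
Titrant: 2x = 6.216 × 10^-3;  mass: 105.99x + 58.44y = 0.5788
Solving, x = 3.108 × 10^-3 mol, y = 4.267 × 10^-3 mol
mass of Na2CO3 = 3.108 × 10^-3 × 105.99 = 0.3294 g
% Na2CO3 = 0.3294 / 0.5788 × 100 = 56.92 %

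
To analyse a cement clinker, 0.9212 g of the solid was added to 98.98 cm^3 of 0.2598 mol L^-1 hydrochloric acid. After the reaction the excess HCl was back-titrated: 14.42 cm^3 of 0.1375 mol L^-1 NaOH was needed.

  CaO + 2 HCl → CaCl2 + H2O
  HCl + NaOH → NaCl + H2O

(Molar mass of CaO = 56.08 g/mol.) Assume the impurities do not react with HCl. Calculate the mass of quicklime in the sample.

0.6655 g

n(HCl) added = 0.09898 × 0.2598 = 0.02572 mol
n(NaOH) used in back-titration = 0.01442 × 0.1375 = 1.983 × 10^-3 mol
n(HCl) left over = 1.983 × 10^-3 mol (1:1 ratio)
n(HCl) consumed by analyte = 0.02572 − 1.983 × 10^-3 = 0.02373 mol
From the 1:2 ratio, n(CaO) = 1/2 × 0.02373 = 0.01187 mol
mass of CaO = 0.01187 × 56.08 = 0.6655 g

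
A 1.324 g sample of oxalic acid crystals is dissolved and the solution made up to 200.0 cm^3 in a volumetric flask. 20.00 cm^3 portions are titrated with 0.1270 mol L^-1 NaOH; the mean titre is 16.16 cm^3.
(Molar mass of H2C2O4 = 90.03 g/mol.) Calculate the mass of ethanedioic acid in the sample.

0.9239 g

H2C2O4 + 2 NaOH → Na2C2O4 + 2 H2O
n(NaOH) per titration = 0.01616 × 0.1270 = 2.052 × 10^-3 mol
From the 1:2 ratio, n(H2C2O4) in each aliquot = 1/2 × 2.052 × 10^-3 = 1.026 × 10^-3 mol
n(H2C2O4) in the whole flask = 1.026 × 10^-3 × 200.0/20.00 = 0.01026 mol
mass of H2C2O4 = 0.01026 × 90.03 = 0.9239 g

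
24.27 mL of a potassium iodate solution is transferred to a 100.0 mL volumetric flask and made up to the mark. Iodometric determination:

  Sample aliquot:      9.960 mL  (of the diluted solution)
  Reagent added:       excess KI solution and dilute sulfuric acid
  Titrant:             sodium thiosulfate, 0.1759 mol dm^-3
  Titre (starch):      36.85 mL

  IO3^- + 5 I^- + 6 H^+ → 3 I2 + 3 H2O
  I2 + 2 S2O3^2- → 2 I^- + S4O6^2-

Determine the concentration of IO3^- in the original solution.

0.4469 mol/L

n(S2O3^2-) = 0.03685 × 0.1759 = 6.482 × 10^-3 mol
n(I2) = n(S2O3^2-)/2 = 3.241 × 10^-3 mol
From the 1:3 ratio, n(IO3^-) in the aliquot = 1/3 × 3.241 × 10^-3 = 1.080 × 10^-3 mol
[IO3^-]_dilute = 1.080 × 10^-3 / 0.009960 = 0.1085 mol/L
[IO3^-]_original = 0.1085 × 100.0/24.27 = 0.4469 mol/L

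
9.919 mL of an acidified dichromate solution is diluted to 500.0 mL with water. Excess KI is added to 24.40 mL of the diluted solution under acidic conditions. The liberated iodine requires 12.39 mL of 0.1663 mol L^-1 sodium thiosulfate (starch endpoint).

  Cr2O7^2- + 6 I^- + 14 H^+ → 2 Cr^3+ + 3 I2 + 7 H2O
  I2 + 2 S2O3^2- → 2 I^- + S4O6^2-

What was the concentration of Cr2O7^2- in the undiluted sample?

n(S2O3^2-) = 0.01239 × 0.1663 = 2.060 × 10^-3 mol
n(I2) = n(S2O3^2-)/2 = 1.030 × 10^-3 mol
From the 1:3 ratio, n(Cr2O7^2-) in the aliquot = 1/3 × 1.030 × 10^-3 = 3.434 × 10^-4 mol
[Cr2O7^2-]_dilute = 3.434 × 10^-4 / 0.02440 = 0.01407 mol/L
[Cr2O7^2-]_original = 0.01407 × 500.0/9.919 = 0.7095 mol/L

0.7095 mol/L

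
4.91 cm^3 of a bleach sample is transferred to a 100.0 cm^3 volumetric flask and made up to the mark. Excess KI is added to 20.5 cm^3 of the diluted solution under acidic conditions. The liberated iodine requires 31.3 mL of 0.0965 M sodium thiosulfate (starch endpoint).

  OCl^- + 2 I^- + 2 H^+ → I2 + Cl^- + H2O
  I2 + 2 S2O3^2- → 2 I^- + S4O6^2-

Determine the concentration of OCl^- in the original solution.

n(S2O3^2-) = 0.0313 × 0.0965 = 3.02 × 10^-3 mol
n(I2) = n(S2O3^2-)/2 = 1.51 × 10^-3 mol
n(OCl^-) in the aliquot = 1.51 × 10^-3 mol (1:1 ratio)
[OCl^-]_dilute = 1.51 × 10^-3 / 0.0205 = 0.0737 mol/L
[OCl^-]_original = 0.0737 × 100.0/4.91 = 1.50 mol/L

1.50 M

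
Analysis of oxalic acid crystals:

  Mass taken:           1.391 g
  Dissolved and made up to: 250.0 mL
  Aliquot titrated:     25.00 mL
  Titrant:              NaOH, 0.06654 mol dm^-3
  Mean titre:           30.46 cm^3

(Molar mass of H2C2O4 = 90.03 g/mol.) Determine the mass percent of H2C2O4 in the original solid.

H2C2O4 + 2 NaOH → Na2C2O4 + 2 H2O
n(NaOH) per titration = 0.03046 × 0.06654 = 2.027 × 10^-3 mol
From the 1:2 ratio, n(H2C2O4) in each aliquot = 1/2 × 2.027 × 10^-3 = 1.013 × 10^-3 mol
n(H2C2O4) in the whole flask = 1.013 × 10^-3 × 250.0/25.00 = 0.01013 mol
mass of H2C2O4 = 0.01013 × 90.03 = 0.9124 g
% H2C2O4 = 0.9124 / 1.391 × 100 = 65.59 %

65.59 %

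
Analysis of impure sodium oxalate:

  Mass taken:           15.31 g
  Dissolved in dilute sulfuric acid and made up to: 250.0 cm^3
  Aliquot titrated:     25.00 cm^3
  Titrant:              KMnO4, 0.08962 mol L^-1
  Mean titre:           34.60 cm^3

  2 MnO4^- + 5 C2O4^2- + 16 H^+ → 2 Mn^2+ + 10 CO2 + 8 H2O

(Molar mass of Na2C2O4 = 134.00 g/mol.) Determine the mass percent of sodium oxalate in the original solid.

n(KMnO4) per titration = 0.03460 × 0.08962 = 3.101 × 10^-3 mol
From the 5:2 ratio, n(Na2C2O4) in each aliquot = 5/2 × 3.101 × 10^-3 = 7.752 × 10^-3 mol
n(Na2C2O4) in the whole flask = 7.752 × 10^-3 × 250.0/25.00 = 0.07752 mol
mass of Na2C2O4 = 0.07752 × 134.00 = 10.39 g
% Na2C2O4 = 10.39 / 15.31 × 100 = 67.85 %

67.85 %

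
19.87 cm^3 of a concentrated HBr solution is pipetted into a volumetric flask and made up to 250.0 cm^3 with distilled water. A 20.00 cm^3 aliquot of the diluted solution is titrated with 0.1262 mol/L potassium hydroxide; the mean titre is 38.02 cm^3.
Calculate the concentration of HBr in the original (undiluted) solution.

3.018 mol/L

HBr + KOH → KBr + H2O
n(KOH) = 0.03802 × 0.1262 = 4.798 × 10^-3 mol
n(HBr) in the aliquot = 4.798 × 10^-3 mol (1:1 ratio)
[HBr]_dilute = 4.798 × 10^-3 / 0.02000 = 0.2399 mol/L
Dilution factor = 250.0 / 19.87 = 12.58
[HBr]_stock = 0.2399 × 12.58 = 3.018 mol/L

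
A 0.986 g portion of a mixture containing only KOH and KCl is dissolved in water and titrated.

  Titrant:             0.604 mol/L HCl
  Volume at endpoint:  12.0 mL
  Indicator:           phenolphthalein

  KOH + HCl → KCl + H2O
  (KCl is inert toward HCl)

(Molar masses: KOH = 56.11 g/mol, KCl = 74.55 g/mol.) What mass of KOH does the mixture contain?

0.407 g

n(HCl) = 0.0120 × 0.604 = 7.25 × 10^-3 mol
Let x = n(KOH), y = n(KCl).
Titrant: 1x = 7.25 × 10^-3;  mass: 56.11x + 74.55y = 0.986
Solving, x = 7.25 × 10^-3 mol, y = 7.77 × 10^-3 mol
mass of KOH = 7.25 × 10^-3 × 56.11 = 0.407 g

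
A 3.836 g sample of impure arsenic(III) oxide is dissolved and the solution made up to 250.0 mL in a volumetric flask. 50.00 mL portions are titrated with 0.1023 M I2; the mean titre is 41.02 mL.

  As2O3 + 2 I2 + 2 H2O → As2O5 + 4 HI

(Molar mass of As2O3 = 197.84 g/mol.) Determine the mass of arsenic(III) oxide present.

2.076 g

n(I2) per titration = 0.04102 × 0.1023 = 4.196 × 10^-3 mol
From the 1:2 ratio, n(As2O3) in each aliquot = 1/2 × 4.196 × 10^-3 = 2.098 × 10^-3 mol
n(As2O3) in the whole flask = 2.098 × 10^-3 × 250.0/50.00 = 0.01049 mol
mass of As2O3 = 0.01049 × 197.84 = 2.076 g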